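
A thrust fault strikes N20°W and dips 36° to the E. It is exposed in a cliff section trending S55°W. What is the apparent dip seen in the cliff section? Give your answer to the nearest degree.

Angle between strike (N20°W) and section (S55°W): β = 75°.
tan α = tan 36° × sin 75° = 0.7265 × 0.9659 = 0.7018
α = arctan(0.7018) = 35.06°

35°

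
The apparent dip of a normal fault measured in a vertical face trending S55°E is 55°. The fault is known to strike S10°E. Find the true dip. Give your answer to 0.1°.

β = acute angle between strike S10°E and section S55°E = 45°.
tan δ = tan α / sin β = tan 55° / sin 45° = 1.4281 / 0.7071 = 2.0197
δ = arctan(2.0197) = 63.66°

63.7°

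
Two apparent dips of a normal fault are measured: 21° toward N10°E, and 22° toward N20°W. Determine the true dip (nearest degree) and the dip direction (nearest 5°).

true dip 22°, dip direction 350°

The two traces are lines in the plane: v₁ = (sin 10°·cos 21°, cos 10°·cos 21°, −sin 21°), v₂ = (sin 340°·cos 22°, cos 340°·cos 22°, −sin 22°).
n = v₁ × v₂ = (-0.032, 0.174, 0.433) (taken with n_z > 0).
True dip = arccos(n_z / |n|) = arccos(0.9254) = 22.3°.
The horizontal component of n points toward azimuth atan2(n_x, n_y) = 350°, the dip direction.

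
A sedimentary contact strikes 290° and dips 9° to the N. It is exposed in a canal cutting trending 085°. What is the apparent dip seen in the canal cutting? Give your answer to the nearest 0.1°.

3.8°

The section lies 25° from the strike.
tan α = tan 9° × sin 25° = 0.1584 × 0.4226 = 0.0669
α = arctan(0.0669) = 3.83°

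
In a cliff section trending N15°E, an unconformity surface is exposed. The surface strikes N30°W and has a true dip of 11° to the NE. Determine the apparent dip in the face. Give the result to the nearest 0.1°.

The strike is N30°W and the section trends N15°E; the acute angle between them is β = 45°.
tan(apparent dip) = tan 11° · sin 45° = 0.1374
apparent dip = arctan 0.1374 = 7.83°

7.8°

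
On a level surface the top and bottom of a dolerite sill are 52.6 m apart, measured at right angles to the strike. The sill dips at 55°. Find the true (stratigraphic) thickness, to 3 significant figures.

True thickness t = w · sin(dip) = 52.6 × sin 55°
t = 52.6 × 0.8192 = 43.087 m

43.1 m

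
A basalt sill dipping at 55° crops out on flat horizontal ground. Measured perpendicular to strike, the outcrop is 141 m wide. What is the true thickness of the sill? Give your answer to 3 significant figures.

116 m

True thickness t = w · sin(dip) = 141 × sin 55°
t = 141 × 0.8192 = 115.500 m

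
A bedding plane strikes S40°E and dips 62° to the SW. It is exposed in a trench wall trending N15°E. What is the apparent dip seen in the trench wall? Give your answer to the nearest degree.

57°

Angle between strike (S40°E) and section (N15°E): β = 55°.
tan(apparent dip) = tan 62° · sin 55° = 1.5406
α = arctan(1.5406) = 57.01°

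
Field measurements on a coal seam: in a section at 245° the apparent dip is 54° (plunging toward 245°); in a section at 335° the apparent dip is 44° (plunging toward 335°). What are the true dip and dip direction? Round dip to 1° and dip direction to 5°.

true dip 59°, dip direction 280°

Each apparent-dip line lies in the plane. As unit vectors (x east, y north, z up), v₁ plunges 54°→245° and v₂ plunges 44°→335°.
The plane normal is n = v₁ × v₂ ∝ (-0.700, 0.124, 0.423).
True dip = arccos(n_z / |n|) = arccos(0.5112) = 59.3°.
The horizontal component of n points toward azimuth atan2(n_x, n_y) = 280°, the dip direction.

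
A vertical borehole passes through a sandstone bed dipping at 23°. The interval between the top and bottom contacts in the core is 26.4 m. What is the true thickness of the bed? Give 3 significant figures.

True thickness t = h · cos(dip) = 26.4 × cos 23°
t = 26.4 × 0.9205 = 24.301 m

24.3 m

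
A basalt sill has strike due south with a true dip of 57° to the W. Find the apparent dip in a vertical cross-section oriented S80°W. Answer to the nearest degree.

57°

Angle between strike (due south) and section (S80°W): β = 80°.
tan α = tan 57° × sin 80° = 1.5399 × 0.9848 = 1.5165
α = arctan(1.5165) = 56.60°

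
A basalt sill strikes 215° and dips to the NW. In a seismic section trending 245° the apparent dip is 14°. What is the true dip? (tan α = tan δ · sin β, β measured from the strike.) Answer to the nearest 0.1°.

26.5°

The section is 30° from the strike.
tan δ = tan α / sin β = tan 14° / sin 30° = 0.2493 / 0.5000 = 0.4987
δ = arctan(0.4987) = 26.50°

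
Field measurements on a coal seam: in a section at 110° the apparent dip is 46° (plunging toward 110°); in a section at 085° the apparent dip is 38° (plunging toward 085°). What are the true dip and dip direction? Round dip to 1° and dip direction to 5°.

true dip 48°, dip direction 130°

Represent each trace as a vector plunging at its apparent dip toward its trend (east-north-up frame): v₁ = (0.653, -0.238, -0.719), v₂ = (0.785, 0.069, -0.616).
The plane normal is n = v₁ × v₂ ∝ (0.196, -0.163, 0.231).
True dip = arccos(n_z / |n|) = arccos(0.6726) = 47.7°.
Dip direction = atan2(0.196, -0.163) = 130° (azimuth of n's horizontal projection).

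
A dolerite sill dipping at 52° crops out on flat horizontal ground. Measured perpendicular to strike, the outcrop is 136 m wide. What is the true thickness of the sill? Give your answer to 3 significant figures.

True thickness t = w · sin(dip) = 136 × sin 52°
t = 136 × 0.7880 = 107.169 m

107 m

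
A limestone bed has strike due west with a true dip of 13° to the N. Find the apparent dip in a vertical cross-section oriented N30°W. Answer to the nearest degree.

Angle between strike (due west) and section (N30°W): β = 60°.
tan(apparent dip) = tan 13° · sin 60° = 0.1999
α = arctan(0.1999) = 11.31°

11°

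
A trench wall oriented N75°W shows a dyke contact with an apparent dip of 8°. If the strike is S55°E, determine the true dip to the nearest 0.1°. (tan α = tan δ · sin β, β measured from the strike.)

The section is 20° from the strike.
tan(true dip) = tan 8° / sin 20° = 0.4109
true dip = arctan 0.4109 = 22.34°

22.3°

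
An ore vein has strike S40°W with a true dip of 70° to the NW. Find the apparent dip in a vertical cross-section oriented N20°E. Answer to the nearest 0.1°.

43.2°

Angle between strike (S40°W) and section (N20°E): β = 20°.
tan(apparent dip) = tan 70° · sin 20° = 0.9397
α = arctan(0.9397) = 43.22°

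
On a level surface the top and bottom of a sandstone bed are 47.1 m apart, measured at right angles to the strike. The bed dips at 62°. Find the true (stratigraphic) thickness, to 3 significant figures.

True thickness t = w · sin(dip) = 47.1 × sin 62°
t = 47.1 × 0.8829 = 41.587 m

41.6 m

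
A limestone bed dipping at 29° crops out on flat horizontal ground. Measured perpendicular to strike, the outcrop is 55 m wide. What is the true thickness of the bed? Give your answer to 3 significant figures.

26.7 m

True thickness t = w · sin(dip) = 55 × sin 29°
t = 55 × 0.4848 = 26.665 m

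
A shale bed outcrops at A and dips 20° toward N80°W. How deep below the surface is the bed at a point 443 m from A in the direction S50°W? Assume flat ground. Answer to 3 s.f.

104 m

The hole lies 50° from the dip direction, so the down-dip offset is 443 × cos 50° = 284.75 m.
Depth = down-dip offset × tan(dip) = 284.75 × tan 20° = 284.75 × 0.3640
Depth = 103.64 m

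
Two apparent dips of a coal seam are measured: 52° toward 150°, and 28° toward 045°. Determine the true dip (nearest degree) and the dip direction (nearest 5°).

true dip 57°, dip direction 115°

Represent each trace as a vector plunging at its apparent dip toward its trend (east-north-up frame): v₁ = (0.308, -0.533, -0.788), v₂ = (0.624, 0.624, -0.469).
n = v₁ × v₂ = (0.742, -0.347, 0.525) (taken with n_z > 0).
True dip = arccos(n_z / |n|) = arccos(0.5394) = 57.4°.
Dip direction = azimuth of (n_x, n_y) = atan2(0.742, -0.347) = 115°.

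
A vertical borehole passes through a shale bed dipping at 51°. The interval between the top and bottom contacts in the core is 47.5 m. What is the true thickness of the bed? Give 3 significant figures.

29.9 m

True thickness t = h · cos(dip) = 47.5 × cos 51°
t = 47.5 × 0.6293 = 29.893 m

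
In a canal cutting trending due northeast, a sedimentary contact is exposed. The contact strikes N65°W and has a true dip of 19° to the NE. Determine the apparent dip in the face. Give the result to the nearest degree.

18°

The section lies 70° from the strike.
tan(apparent dip) = tan 19° · sin 70° = 0.3236
apparent dip = arctan 0.3236 = 17.93°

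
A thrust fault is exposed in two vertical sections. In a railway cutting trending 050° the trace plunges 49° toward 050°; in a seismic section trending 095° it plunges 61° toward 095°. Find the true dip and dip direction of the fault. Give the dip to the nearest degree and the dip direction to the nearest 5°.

true dip 61°, dip direction 100°

Represent each trace as a vector plunging at its apparent dip toward its trend (east-north-up frame): v₁ = (0.503, 0.422, -0.755), v₂ = (0.483, -0.042, -0.875).
n = v₁ × v₂ = (0.401, -0.075, 0.225) (taken with n_z > 0).
tan δ = √(n_x²+n_y²)/n_z = 0.408/0.225, so δ = 61.1°.
Dip direction = azimuth of (n_x, n_y) = atan2(0.401, -0.075) = 101°.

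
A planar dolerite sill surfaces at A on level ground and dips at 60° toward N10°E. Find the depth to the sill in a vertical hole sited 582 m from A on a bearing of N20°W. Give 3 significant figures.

The hole lies 30° from the dip direction, so the down-dip offset is 582 × cos 30° = 504.03 m.
Depth = down-dip offset × tan(dip) = 504.03 × tan 60° = 504.03 × 1.7321
Depth = 873.00 m

873 m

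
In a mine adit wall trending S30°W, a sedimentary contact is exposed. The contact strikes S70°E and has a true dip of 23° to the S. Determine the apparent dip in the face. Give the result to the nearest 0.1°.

22.7°

Angle between strike (S70°E) and section (S30°W): β = 80°.
tan α = tan 23° × sin 80° = 0.4245 × 0.9848 = 0.4180
apparent dip = arctan 0.4180 = 22.69°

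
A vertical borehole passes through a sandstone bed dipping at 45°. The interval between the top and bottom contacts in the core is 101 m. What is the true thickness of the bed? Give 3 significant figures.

71.4 m

True thickness t = h · cos(dip) = 101 × cos 45°
t = 101 × 0.7071 = 71.418 m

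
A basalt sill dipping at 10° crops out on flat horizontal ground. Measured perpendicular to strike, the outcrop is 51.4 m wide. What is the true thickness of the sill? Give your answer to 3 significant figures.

True thickness t = w · sin(dip) = 51.4 × sin 10°
t = 51.4 × 0.1736 = 8.926 m

8.93 m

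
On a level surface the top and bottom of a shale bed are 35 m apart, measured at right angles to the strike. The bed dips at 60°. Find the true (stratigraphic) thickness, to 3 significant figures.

True thickness t = w · sin(dip) = 35 × sin 60°
t = 35 × 0.8660 = 30.311 m

30.3 m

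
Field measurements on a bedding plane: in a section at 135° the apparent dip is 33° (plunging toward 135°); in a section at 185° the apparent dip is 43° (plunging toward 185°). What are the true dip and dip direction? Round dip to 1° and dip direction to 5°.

The two traces are lines in the plane: v₁ = (sin 135°·cos 33°, cos 135°·cos 33°, −sin 33°), v₂ = (sin 185°·cos 43°, cos 185°·cos 43°, −sin 43°).
n = v₁ × v₂ = (-0.008, -0.439, 0.470) (taken with n_z > 0).
Dip δ = arctan(|n_h|/n_z) = arctan(0.439/0.470) = 43.1°.
The horizontal component of n points toward azimuth atan2(n_x, n_y) = 181°, the dip direction.

true dip 43°, dip direction 180°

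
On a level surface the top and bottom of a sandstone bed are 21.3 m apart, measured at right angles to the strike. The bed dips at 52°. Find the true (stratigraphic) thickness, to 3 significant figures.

True thickness t = w · sin(dip) = 21.3 × sin 52°
t = 21.3 × 0.7880 = 16.785 m

16.8 m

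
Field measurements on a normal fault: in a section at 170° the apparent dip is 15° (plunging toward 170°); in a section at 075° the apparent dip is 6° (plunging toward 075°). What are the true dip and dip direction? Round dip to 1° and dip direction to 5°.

The two traces are lines in the plane: v₁ = (sin 170°·cos 15°, cos 170°·cos 15°, −sin 15°), v₂ = (sin 75°·cos 6°, cos 75°·cos 6°, −sin 6°).
Cross product v₁ × v₂ gives the pole to the plane: n ∝ (0.166, -0.231, 0.957).
Dip δ = arctan(|n_h|/n_z) = arctan(0.285/0.957) = 16.6°.
The horizontal component of n points toward azimuth atan2(n_x, n_y) = 144°, the dip direction.

true dip 17°, dip direction 145°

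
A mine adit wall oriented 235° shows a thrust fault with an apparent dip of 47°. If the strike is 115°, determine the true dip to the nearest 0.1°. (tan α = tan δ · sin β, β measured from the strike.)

The section is 60° from the strike.
tan(true dip) = tan 47° / sin 60° = 1.2383
true dip = arctan 1.2383 = 51.08°

51.1°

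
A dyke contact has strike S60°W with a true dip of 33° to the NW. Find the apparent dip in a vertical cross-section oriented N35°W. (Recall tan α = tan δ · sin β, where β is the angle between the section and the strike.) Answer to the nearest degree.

33°

The strike is S60°W and the section trends N35°W; the acute angle between them is β = 85°.
tan α = tan 33° × sin 85° = 0.6494 × 0.9962 = 0.6469
α = arctan(0.6469) = 32.90°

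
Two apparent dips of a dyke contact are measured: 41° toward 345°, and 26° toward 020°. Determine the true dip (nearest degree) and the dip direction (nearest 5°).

true dip 44°, dip direction 320°

The two traces are lines in the plane: v₁ = (sin 345°·cos 41°, cos 345°·cos 41°, −sin 41°), v₂ = (sin 20°·cos 26°, cos 20°·cos 26°, −sin 26°).
The plane normal is n = v₁ × v₂ ∝ (-0.235, 0.287, 0.389).
True dip = arccos(n_z / |n|) = arccos(0.7238) = 43.6°.
Dip direction = atan2(-0.235, 0.287) = 321° (azimuth of n's horizontal projection).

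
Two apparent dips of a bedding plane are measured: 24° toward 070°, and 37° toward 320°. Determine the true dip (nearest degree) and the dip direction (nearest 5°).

true dip 47°, dip direction 005°

The two traces are lines in the plane: v₁ = (sin 70°·cos 24°, cos 70°·cos 24°, −sin 24°), v₂ = (sin 320°·cos 37°, cos 320°·cos 37°, −sin 37°).
n = v₁ × v₂ = (0.061, 0.725, 0.686) (taken with n_z > 0).
tan δ = √(n_x²+n_y²)/n_z = 0.728/0.686, so δ = 46.7°.
Dip direction = azimuth of (n_x, n_y) = atan2(0.061, 0.725) = 5°.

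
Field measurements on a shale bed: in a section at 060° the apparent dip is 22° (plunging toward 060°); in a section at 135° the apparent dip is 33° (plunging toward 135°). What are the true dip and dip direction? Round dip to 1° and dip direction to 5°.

true dip 35°, dip direction 115°

The two traces are lines in the plane: v₁ = (sin 60°·cos 22°, cos 60°·cos 22°, −sin 22°), v₂ = (sin 135°·cos 33°, cos 135°·cos 33°, −sin 33°).
Cross product v₁ × v₂ gives the pole to the plane: n ∝ (0.475, -0.215, 0.751).
tan δ = √(n_x²+n_y²)/n_z = 0.521/0.751, so δ = 34.8°.
The horizontal component of n points toward azimuth atan2(n_x, n_y) = 114°, the dip direction.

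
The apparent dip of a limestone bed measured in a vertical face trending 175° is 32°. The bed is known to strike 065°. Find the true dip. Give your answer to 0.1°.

33.6°

β = acute angle between strike 065° and section 175° = 70°.
tan δ = tan α / sin β = tan 32° / sin 70° = 0.6249 / 0.9397 = 0.6650
δ = arctan(0.6650) = 33.62°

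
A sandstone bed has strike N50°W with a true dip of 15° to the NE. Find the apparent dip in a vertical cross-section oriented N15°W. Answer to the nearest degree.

9°

Angle between strike (N50°W) and section (N15°W): β = 35°.
tan(apparent dip) = tan 15° · sin 35° = 0.1537
apparent dip = arctan 0.1537 = 8.74°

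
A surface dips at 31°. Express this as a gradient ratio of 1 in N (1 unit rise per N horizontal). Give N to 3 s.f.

1 : N means tan θ = 1/N, so N = 1/tan 31° = 1/0.6009

1 in 1.66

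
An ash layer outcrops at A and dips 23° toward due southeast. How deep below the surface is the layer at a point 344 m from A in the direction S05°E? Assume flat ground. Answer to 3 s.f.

112 m

The hole lies 40° from the dip direction, so the down-dip offset is 344 × cos 40° = 263.52 m.
Depth = down-dip offset × tan(dip) = 263.52 × tan 23° = 263.52 × 0.4245
Depth = 111.86 m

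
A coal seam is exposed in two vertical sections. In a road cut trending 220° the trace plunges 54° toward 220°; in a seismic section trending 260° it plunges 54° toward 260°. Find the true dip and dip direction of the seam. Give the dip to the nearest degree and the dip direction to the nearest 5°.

The two traces are lines in the plane: v₁ = (sin 220°·cos 54°, cos 220°·cos 54°, −sin 54°), v₂ = (sin 260°·cos 54°, cos 260°·cos 54°, −sin 54°).
The plane normal is n = v₁ × v₂ ∝ (-0.282, -0.163, 0.222).
tan δ = √(n_x²+n_y²)/n_z = 0.325/0.222, so δ = 55.7°.
Dip direction = atan2(-0.282, -0.163) = 240° (azimuth of n's horizontal projection).

true dip 56°, dip direction 240°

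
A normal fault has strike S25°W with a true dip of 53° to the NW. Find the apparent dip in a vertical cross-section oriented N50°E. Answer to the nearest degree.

29°

Angle between strike (S25°W) and section (N50°E): β = 25°.
tan(apparent dip) = tan 53° · sin 25° = 0.5608
apparent dip = arctan 0.5608 = 29.29°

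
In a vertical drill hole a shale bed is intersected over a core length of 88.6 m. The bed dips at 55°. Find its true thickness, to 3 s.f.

True thickness t = h · cos(dip) = 88.6 × cos 55°
t = 88.6 × 0.5736 = 50.819 m

50.8 m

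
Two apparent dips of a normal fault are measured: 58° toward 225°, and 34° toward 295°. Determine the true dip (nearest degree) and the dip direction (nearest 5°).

true dip 58°, dip direction 230°

The two traces are lines in the plane: v₁ = (sin 225°·cos 58°, cos 225°·cos 58°, −sin 58°), v₂ = (sin 295°·cos 34°, cos 295°·cos 34°, −sin 34°).
n = v₁ × v₂ = (-0.507, -0.428, 0.413) (taken with n_z > 0).
Dip δ = arctan(|n_h|/n_z) = arctan(0.663/0.413) = 58.1°.
Dip direction = azimuth of (n_x, n_y) = atan2(-0.507, -0.428) = 230°.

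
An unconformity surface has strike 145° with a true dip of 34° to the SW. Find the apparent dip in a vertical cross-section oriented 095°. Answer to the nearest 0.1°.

Angle between strike (145°) and section (095°): β = 50°.
tan(apparent dip) = tan 34° · sin 50° = 0.5167
α = arctan(0.5167) = 27.33°

27.3°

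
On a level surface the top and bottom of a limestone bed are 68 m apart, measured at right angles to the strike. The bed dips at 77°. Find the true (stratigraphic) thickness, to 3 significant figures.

66.3 m

True thickness t = w · sin(dip) = 68 × sin 77°
t = 68 × 0.9744 = 66.257 m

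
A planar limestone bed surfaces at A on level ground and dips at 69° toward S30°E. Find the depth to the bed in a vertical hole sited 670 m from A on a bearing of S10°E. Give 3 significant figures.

1640 m

The hole lies 20° from the dip direction, so the down-dip offset is 670 × cos 20° = 629.59 m.
Depth = down-dip offset × tan(dip) = 629.59 × tan 69° = 629.59 × 2.6051
Depth = 1640.15 m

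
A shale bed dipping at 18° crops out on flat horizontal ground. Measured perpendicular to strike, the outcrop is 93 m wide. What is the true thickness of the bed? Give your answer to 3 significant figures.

True thickness t = w · sin(dip) = 93 × sin 18°
t = 93 × 0.3090 = 28.739 m

28.7 m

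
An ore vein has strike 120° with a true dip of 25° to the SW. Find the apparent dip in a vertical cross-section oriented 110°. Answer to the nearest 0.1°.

The strike is 120° and the section trends 110°; the acute angle between them is β = 10°.
tan(apparent dip) = tan 25° · sin 10° = 0.0810
apparent dip = arctan 0.0810 = 4.63°

4.6°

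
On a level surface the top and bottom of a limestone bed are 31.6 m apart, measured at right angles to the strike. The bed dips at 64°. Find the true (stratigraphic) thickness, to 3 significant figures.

True thickness t = w · sin(dip) = 31.6 × sin 64°
t = 31.6 × 0.8988 = 28.402 m

28.4 m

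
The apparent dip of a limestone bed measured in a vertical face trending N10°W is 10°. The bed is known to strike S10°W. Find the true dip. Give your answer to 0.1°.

27.3°

β = acute angle between strike S10°W and section N10°W = 20°.
tan(true dip) = tan 10° / sin 20° = 0.5155
true dip = arctan 0.5155 = 27.27°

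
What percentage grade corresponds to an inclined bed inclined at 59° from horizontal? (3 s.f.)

grade % = 100 × tan 59° = 100 × 1.6643

166%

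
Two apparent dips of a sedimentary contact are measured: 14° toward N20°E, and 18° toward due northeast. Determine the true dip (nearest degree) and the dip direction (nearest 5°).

The two traces are lines in the plane: v₁ = (sin 20°·cos 14°, cos 20°·cos 14°, −sin 14°), v₂ = (sin 45°·cos 18°, cos 45°·cos 18°, −sin 18°).
Cross product v₁ × v₂ gives the pole to the plane: n ∝ (0.119, 0.060, 0.390).
Dip δ = arctan(|n_h|/n_z) = arctan(0.133/0.390) = 18.9°.
Dip direction = atan2(0.119, 0.060) = 63° (azimuth of n's horizontal projection).

true dip 19°, dip direction 065°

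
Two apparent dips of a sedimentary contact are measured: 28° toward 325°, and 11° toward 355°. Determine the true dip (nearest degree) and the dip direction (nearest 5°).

The two traces are lines in the plane: v₁ = (sin 325°·cos 28°, cos 325°·cos 28°, −sin 28°), v₂ = (sin 355°·cos 11°, cos 355°·cos 11°, −sin 11°).
n = v₁ × v₂ = (-0.321, 0.056, 0.433) (taken with n_z > 0).
Dip δ = arctan(|n_h|/n_z) = arctan(0.326/0.433) = 37.0°.
Dip direction = azimuth of (n_x, n_y) = atan2(-0.321, 0.056) = 280°.

true dip 37°, dip direction 280°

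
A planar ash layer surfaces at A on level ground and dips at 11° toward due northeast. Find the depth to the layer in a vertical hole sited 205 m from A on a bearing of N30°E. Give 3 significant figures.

38.5 m

The hole lies 15° from the dip direction, so the down-dip offset is 205 × cos 15° = 198.01 m.
Depth = down-dip offset × tan(dip) = 198.01 × tan 11° = 198.01 × 0.1944
Depth = 38.49 m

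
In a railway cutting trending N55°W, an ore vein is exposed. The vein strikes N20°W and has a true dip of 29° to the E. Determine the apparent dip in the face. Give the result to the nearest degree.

The section lies 35° from the strike.
tan(apparent dip) = tan 29° · sin 35° = 0.3179
apparent dip = arctan 0.3179 = 17.64°

18°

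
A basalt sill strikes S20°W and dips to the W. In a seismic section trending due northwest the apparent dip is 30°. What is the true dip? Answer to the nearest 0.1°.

32.5°

β = acute angle between strike S20°W and section due northwest = 65°.
tan(true dip) = tan 30° / sin 65° = 0.6370
true dip = arctan 0.6370 = 32.50°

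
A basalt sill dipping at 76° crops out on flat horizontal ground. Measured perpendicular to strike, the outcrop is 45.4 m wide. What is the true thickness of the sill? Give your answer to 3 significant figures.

44.1 m

True thickness t = w · sin(dip) = 45.4 × sin 76°
t = 45.4 × 0.9703 = 44.051 m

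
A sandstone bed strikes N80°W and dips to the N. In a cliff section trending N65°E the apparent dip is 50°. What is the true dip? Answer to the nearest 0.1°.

64.3°

β = acute angle between strike N80°W and section N65°E = 35°.
tan(true dip) = tan 50° / sin 35° = 2.0778
true dip = arctan 2.0778 = 64.30°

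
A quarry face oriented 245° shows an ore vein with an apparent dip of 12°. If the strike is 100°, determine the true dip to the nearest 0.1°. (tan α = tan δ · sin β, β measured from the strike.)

20.3°

β = acute angle between strike 100° and section 245° = 35°.
tan δ = tan α / sin β = tan 12° / sin 35° = 0.2126 / 0.5736 = 0.3706
δ = arctan(0.3706) = 20.33°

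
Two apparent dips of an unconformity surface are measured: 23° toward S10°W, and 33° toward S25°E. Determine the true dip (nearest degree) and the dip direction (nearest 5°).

Represent each trace as a vector plunging at its apparent dip toward its trend (east-north-up frame): v₁ = (-0.160, -0.907, -0.391), v₂ = (0.354, -0.760, -0.545).
n = v₁ × v₂ = (0.197, -0.226, 0.443) (taken with n_z > 0).
Dip δ = arctan(|n_h|/n_z) = arctan(0.299/0.443) = 34.1°.
Dip direction = azimuth of (n_x, n_y) = atan2(0.197, -0.226) = 139°.

true dip 34°, dip direction 140°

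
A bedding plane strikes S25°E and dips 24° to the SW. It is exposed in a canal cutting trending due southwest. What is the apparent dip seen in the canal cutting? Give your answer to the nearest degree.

Angle between strike (S25°E) and section (due southwest): β = 70°.
tan α = tan 24° × sin 70° = 0.4452 × 0.9397 = 0.4184
apparent dip = arctan 0.4184 = 22.70°

23°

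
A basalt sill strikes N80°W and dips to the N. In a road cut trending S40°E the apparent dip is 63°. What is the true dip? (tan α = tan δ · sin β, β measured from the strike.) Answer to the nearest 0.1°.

71.9°

The section is 40° from the strike.
tan(true dip) = tan 63° / sin 40° = 3.0533
true dip = arctan 3.0533 = 71.87°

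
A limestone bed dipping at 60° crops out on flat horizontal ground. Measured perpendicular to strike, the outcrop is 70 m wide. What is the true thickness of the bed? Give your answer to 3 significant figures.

True thickness t = w · sin(dip) = 70 × sin 60°
t = 70 × 0.8660 = 60.622 m

60.6 m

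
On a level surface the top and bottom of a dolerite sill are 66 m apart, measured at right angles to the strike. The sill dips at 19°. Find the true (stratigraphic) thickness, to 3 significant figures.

21.5 m

True thickness t = w · sin(dip) = 66 × sin 19°
t = 66 × 0.3256 = 21.487 m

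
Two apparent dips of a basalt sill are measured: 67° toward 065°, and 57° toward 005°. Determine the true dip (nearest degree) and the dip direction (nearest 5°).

Each apparent-dip line lies in the plane. As unit vectors (x east, y north, z up), v₁ plunges 67°→065° and v₂ plunges 57°→005°.
The plane normal is n = v₁ × v₂ ∝ (0.361, 0.253, 0.184).
tan δ = √(n_x²+n_y²)/n_z = 0.441/0.184, so δ = 67.3°.
Dip direction = atan2(0.361, 0.253) = 55° (azimuth of n's horizontal projection).

true dip 67°, dip direction 055°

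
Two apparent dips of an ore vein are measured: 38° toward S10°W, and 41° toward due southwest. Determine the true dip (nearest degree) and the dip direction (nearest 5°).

Represent each trace as a vector plunging at its apparent dip toward its trend (east-north-up frame): v₁ = (-0.137, -0.776, -0.616), v₂ = (-0.534, -0.534, -0.656).
Cross product v₁ × v₂ gives the pole to the plane: n ∝ (-0.181, -0.239, 0.341).
Dip δ = arctan(|n_h|/n_z) = arctan(0.299/0.341) = 41.3°.
Dip direction = atan2(-0.181, -0.239) = 217° (azimuth of n's horizontal projection).

true dip 41°, dip direction 215°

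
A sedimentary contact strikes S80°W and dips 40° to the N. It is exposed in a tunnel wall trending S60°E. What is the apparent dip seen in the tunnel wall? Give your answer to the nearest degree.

The section lies 40° from the strike.
tan(apparent dip) = tan 40° · sin 40° = 0.5394
α = arctan(0.5394) = 28.34°

28°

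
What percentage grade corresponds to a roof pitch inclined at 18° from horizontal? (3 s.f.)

grade % = 100 × tan 18° = 100 × 0.3249

32.5%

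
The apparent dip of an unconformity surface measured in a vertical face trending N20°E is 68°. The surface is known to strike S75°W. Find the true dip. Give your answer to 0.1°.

β = acute angle between strike S75°W and section N20°E = 55°.
tan δ = tan α / sin β = tan 68° / sin 55° = 2.4751 / 0.8192 = 3.0215
δ = arctan(3.0215) = 71.69°

71.7°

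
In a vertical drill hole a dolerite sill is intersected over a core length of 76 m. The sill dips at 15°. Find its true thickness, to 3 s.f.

True thickness t = h · cos(dip) = 76 × cos 15°
t = 76 × 0.9659 = 73.410 m

73.4 m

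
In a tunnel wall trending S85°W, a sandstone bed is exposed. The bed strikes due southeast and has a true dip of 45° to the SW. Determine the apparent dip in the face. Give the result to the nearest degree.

37°

Angle between strike (due southeast) and section (S85°W): β = 50°.
tan α = tan 45° × sin 50° = 1.0000 × 0.7660 = 0.7660
apparent dip = arctan 0.7660 = 37.45°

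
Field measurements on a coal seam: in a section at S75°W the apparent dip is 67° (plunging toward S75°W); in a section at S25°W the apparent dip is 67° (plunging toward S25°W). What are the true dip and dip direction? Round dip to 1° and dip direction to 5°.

Represent each trace as a vector plunging at its apparent dip toward its trend (east-north-up frame): v₁ = (-0.377, -0.101, -0.921), v₂ = (-0.165, -0.354, -0.921).
The plane normal is n = v₁ × v₂ ∝ (-0.233, -0.195, 0.117).
True dip = arccos(n_z / |n|) = arccos(0.3591) = 69.0°.
The horizontal component of n points toward azimuth atan2(n_x, n_y) = 230°, the dip direction.

true dip 69°, dip direction 230°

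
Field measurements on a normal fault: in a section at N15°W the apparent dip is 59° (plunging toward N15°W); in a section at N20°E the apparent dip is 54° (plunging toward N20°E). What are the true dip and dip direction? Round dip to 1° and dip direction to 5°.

true dip 59°, dip direction 345°

The two traces are lines in the plane: v₁ = (sin 345°·cos 59°, cos 345°·cos 59°, −sin 59°), v₂ = (sin 20°·cos 54°, cos 20°·cos 54°, −sin 54°).
The plane normal is n = v₁ × v₂ ∝ (-0.071, 0.280, 0.174).
tan δ = √(n_x²+n_y²)/n_z = 0.289/0.174, so δ = 59.0°.
The horizontal component of n points toward azimuth atan2(n_x, n_y) = 346°, the dip direction.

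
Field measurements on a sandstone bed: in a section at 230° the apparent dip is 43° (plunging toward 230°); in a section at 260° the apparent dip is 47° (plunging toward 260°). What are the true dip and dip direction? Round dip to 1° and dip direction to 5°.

Each apparent-dip line lies in the plane. As unit vectors (x east, y north, z up), v₁ plunges 43°→230° and v₂ plunges 47°→260°.
The plane normal is n = v₁ × v₂ ∝ (-0.263, -0.048, 0.249).
True dip = arccos(n_z / |n|) = arccos(0.6820) = 47.0°.
Dip direction = azimuth of (n_x, n_y) = atan2(-0.263, -0.048) = 260°.

true dip 47°, dip direction 260°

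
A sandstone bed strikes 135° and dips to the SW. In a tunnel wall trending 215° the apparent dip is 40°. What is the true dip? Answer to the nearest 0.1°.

40.4°

β = acute angle between strike 135° and section 215° = 80°.
tan δ = tan α / sin β = tan 40° / sin 80° = 0.8391 / 0.9848 = 0.8520
true dip = arctan 0.8520 = 40.43°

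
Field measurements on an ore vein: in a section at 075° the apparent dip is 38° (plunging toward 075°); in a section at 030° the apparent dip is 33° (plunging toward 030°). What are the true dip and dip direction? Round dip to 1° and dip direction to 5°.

true dip 38°, dip direction 065°

Represent each trace as a vector plunging at its apparent dip toward its trend (east-north-up frame): v₁ = (0.761, 0.204, -0.616), v₂ = (0.419, 0.726, -0.545).
n = v₁ × v₂ = (0.336, 0.156, 0.467) (taken with n_z > 0).
Dip δ = arctan(|n_h|/n_z) = arctan(0.371/0.467) = 38.4°.
Dip direction = azimuth of (n_x, n_y) = atan2(0.336, 0.156) = 65°.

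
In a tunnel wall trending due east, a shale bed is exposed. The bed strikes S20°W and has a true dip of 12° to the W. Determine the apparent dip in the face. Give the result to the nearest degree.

11°

Angle between strike (S20°W) and section (due east): β = 70°.
tan α = tan 12° × sin 70° = 0.2126 × 0.9397 = 0.1997
apparent dip = arctan 0.1997 = 11.30°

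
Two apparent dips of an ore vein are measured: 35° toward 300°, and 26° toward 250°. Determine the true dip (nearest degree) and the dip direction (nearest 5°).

true dip 35°, dip direction 295°

Each apparent-dip line lies in the plane. As unit vectors (x east, y north, z up), v₁ plunges 35°→300° and v₂ plunges 26°→250°.
The plane normal is n = v₁ × v₂ ∝ (-0.356, 0.173, 0.564).
Dip δ = arctan(|n_h|/n_z) = arctan(0.396/0.564) = 35.1°.
The horizontal component of n points toward azimuth atan2(n_x, n_y) = 296°, the dip direction.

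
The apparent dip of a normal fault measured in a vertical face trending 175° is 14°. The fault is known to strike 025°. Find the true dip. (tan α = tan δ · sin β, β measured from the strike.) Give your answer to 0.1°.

β = acute angle between strike 025° and section 175° = 30°.
tan δ = tan α / sin β = tan 14° / sin 30° = 0.2493 / 0.5000 = 0.4987
δ = arctan(0.4987) = 26.50°

26.5°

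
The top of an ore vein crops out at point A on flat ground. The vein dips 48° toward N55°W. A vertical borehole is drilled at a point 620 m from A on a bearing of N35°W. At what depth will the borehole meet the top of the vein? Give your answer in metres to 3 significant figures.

647 m

The hole lies 20° from the dip direction, so the down-dip offset is 620 × cos 20° = 582.61 m.
Depth = down-dip offset × tan(dip) = 582.61 × tan 48° = 582.61 × 1.1106
Depth = 647.05 m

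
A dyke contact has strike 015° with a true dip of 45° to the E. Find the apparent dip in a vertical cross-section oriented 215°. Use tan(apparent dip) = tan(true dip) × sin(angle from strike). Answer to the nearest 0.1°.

The section lies 20° from the strike.
tan α = tan 45° × sin 20° = 1.0000 × 0.3420 = 0.3420
apparent dip = arctan 0.3420 = 18.88°

18.9°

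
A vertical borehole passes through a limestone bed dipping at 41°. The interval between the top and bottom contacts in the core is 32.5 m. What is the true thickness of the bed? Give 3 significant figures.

24.5 m

True thickness t = h · cos(dip) = 32.5 × cos 41°
t = 32.5 × 0.7547 = 24.528 m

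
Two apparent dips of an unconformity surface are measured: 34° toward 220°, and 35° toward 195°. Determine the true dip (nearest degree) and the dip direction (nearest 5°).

true dip 35°, dip direction 205°

The two traces are lines in the plane: v₁ = (sin 220°·cos 34°, cos 220°·cos 34°, −sin 34°), v₂ = (sin 195°·cos 35°, cos 195°·cos 35°, −sin 35°).
Cross product v₁ × v₂ gives the pole to the plane: n ∝ (-0.078, -0.187, 0.287).
Dip δ = arctan(|n_h|/n_z) = arctan(0.203/0.287) = 35.2°.
Dip direction = atan2(-0.078, -0.187) = 203° (azimuth of n's horizontal projection).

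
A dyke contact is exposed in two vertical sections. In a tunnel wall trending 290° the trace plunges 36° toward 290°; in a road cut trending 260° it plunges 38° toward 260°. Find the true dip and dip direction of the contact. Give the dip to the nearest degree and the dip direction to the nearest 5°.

true dip 38°, dip direction 265°

Each apparent-dip line lies in the plane. As unit vectors (x east, y north, z up), v₁ plunges 36°→290° and v₂ plunges 38°→260°.
Cross product v₁ × v₂ gives the pole to the plane: n ∝ (-0.251, -0.012, 0.319).
True dip = arccos(n_z / |n|) = arccos(0.7856) = 38.2°.
Dip direction = atan2(-0.251, -0.012) = 267° (azimuth of n's horizontal projection).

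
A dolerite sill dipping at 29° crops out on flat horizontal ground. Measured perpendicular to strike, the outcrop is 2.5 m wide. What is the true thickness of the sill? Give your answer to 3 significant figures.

1.21 m

True thickness t = w · sin(dip) = 2.5 × sin 29°
t = 2.5 × 0.4848 = 1.212 m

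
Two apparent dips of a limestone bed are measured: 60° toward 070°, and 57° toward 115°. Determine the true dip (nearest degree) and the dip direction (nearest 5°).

true dip 61°, dip direction 085°

The two traces are lines in the plane: v₁ = (sin 70°·cos 60°, cos 70°·cos 60°, −sin 60°), v₂ = (sin 115°·cos 57°, cos 115°·cos 57°, −sin 57°).
Cross product v₁ × v₂ gives the pole to the plane: n ∝ (0.343, 0.033, 0.193).
True dip = arccos(n_z / |n|) = arccos(0.4880) = 60.8°.
Dip direction = atan2(0.343, 0.033) = 84° (azimuth of n's horizontal projection).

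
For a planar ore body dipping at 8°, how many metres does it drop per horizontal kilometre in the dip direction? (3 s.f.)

141 m

drop per km = 1000 × tan 8° = 1000 × 0.1405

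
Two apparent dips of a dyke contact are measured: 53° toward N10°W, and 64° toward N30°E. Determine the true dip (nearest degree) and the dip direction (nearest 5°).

Each apparent-dip line lies in the plane. As unit vectors (x east, y north, z up), v₁ plunges 53°→N10°W and v₂ plunges 64°→N30°E.
Cross product v₁ × v₂ gives the pole to the plane: n ∝ (0.229, 0.269, 0.170).
Dip δ = arctan(|n_h|/n_z) = arctan(0.354/0.170) = 64.4°.
The horizontal component of n points toward azimuth atan2(n_x, n_y) = 40°, the dip direction.

true dip 64°, dip direction 040°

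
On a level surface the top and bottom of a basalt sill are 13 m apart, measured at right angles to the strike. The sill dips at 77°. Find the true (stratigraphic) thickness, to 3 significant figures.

True thickness t = w · sin(dip) = 13 × sin 77°
t = 13 × 0.9744 = 12.667 m

12.7 m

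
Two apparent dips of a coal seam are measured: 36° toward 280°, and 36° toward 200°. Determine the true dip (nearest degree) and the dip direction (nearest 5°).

The two traces are lines in the plane: v₁ = (sin 280°·cos 36°, cos 280°·cos 36°, −sin 36°), v₂ = (sin 200°·cos 36°, cos 200°·cos 36°, −sin 36°).
Cross product v₁ × v₂ gives the pole to the plane: n ∝ (-0.529, -0.306, 0.645).
tan δ = √(n_x²+n_y²)/n_z = 0.611/0.645, so δ = 43.5°.
Dip direction = atan2(-0.529, -0.306) = 240° (azimuth of n's horizontal projection).

true dip 43°, dip direction 240°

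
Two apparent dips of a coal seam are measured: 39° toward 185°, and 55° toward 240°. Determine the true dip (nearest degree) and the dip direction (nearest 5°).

true dip 55°, dip direction 240°

Each apparent-dip line lies in the plane. As unit vectors (x east, y north, z up), v₁ plunges 39°→185° and v₂ plunges 55°→240°.
n = v₁ × v₂ = (-0.454, -0.257, 0.365) (taken with n_z > 0).
True dip = arccos(n_z / |n|) = arccos(0.5736) = 55.0°.
Dip direction = azimuth of (n_x, n_y) = atan2(-0.454, -0.257) = 240°.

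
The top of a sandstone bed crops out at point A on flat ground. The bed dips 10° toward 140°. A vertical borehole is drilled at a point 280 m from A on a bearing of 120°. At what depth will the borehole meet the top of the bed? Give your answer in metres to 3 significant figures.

The hole lies 20° from the dip direction, so the down-dip offset is 280 × cos 20° = 263.11 m.
Depth = down-dip offset × tan(dip) = 263.11 × tan 10° = 263.11 × 0.1763
Depth = 46.39 m

46.4 m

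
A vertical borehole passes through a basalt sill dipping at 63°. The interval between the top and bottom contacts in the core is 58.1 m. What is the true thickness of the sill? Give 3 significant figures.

True thickness t = h · cos(dip) = 58.1 × cos 63°
t = 58.1 × 0.4540 = 26.377 m

26.4 m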